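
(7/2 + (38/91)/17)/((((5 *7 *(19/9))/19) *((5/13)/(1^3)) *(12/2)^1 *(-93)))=-2181/516460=-0.00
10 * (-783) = -7830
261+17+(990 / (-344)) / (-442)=21135167 / 76024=278.01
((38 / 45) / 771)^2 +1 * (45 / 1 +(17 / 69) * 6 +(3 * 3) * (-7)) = -457422316288 / 27686089575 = -16.52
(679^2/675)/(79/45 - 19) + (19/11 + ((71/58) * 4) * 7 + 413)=15671633/38280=409.39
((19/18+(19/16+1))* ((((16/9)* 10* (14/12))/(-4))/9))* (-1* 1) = 16345/8748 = 1.87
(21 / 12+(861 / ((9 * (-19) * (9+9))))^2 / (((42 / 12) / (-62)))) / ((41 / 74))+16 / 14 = 271855289 / 151059006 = 1.80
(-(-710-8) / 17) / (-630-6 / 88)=-31592 / 471291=-0.07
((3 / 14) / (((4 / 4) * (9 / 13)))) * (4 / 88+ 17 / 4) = 1.33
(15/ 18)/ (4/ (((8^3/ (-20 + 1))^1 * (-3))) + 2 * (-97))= -320/ 74477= -0.00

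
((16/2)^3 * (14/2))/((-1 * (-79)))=3584/79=45.37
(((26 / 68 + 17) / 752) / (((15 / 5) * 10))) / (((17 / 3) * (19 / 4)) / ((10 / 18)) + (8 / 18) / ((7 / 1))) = 12411 / 781447568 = 0.00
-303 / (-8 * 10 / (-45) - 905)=2727 / 8129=0.34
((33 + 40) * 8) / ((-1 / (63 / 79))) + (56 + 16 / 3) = -95840 / 237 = -404.39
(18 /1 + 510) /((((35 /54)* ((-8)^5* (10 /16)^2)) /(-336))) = 2673 /125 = 21.38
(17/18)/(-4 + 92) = 17/1584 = 0.01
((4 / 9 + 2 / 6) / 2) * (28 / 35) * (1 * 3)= 14 / 15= 0.93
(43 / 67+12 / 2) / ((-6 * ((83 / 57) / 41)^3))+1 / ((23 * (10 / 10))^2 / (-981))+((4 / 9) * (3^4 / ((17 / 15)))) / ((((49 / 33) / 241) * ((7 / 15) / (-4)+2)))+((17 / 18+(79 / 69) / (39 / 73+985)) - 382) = -70621141892353904290555 / 3158992022747460984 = -22355.59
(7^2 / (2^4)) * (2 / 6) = 49 / 48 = 1.02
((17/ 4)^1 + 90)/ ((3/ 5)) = 157.08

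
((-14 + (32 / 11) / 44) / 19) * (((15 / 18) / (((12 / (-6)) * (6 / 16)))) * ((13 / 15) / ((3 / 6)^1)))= 29224 / 20691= 1.41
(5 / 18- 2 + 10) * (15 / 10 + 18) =1937 / 12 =161.42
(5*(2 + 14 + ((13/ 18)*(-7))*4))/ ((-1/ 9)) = 190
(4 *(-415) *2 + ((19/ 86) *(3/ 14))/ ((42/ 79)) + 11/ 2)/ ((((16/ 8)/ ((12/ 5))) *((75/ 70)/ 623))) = -2312663.39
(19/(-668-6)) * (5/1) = -95/674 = -0.14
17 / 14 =1.21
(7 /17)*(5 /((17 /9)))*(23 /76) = 7245 /21964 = 0.33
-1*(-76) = 76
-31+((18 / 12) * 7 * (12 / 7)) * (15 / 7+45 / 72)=527 / 28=18.82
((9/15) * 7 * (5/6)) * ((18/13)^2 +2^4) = 10598/169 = 62.71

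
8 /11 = 0.73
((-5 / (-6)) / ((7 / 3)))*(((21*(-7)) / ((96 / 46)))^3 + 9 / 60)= -7157173843 / 57344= -124811.21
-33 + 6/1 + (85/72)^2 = -132743/5184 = -25.61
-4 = -4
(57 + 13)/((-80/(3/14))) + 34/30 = 227/240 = 0.95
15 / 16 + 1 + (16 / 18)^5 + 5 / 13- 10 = -87485509 / 12282192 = -7.12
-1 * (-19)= 19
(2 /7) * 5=10 /7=1.43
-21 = -21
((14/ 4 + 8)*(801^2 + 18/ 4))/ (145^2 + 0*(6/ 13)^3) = 29513853/ 84100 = 350.94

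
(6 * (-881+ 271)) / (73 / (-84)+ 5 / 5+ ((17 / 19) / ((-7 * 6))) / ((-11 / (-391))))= 4283664 / 733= 5844.02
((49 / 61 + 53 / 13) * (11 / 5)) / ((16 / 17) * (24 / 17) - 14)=-1230273 / 1451983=-0.85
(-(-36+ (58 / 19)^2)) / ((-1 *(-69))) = 9632 / 24909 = 0.39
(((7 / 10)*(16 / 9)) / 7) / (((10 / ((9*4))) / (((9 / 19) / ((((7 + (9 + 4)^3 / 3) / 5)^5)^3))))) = 157641800537109375 / 183677832356609779218633323824449505641522425509888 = 0.00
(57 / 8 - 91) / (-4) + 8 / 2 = 799 / 32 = 24.97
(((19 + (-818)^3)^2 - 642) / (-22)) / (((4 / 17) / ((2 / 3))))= -5092941799826294759 / 132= -38582892422926475.45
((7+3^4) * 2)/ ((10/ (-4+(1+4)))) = 88/ 5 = 17.60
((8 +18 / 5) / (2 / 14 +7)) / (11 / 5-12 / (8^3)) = 3712 / 4975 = 0.75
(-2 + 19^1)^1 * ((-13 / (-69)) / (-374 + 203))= -221 / 11799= -0.02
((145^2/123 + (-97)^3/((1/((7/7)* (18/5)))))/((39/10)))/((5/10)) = -8082211588/4797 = -1684847.11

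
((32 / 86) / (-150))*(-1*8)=64 / 3225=0.02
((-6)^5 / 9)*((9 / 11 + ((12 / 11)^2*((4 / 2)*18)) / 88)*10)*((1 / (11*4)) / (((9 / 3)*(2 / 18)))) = -11255760 / 14641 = -768.78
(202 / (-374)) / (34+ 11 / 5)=-0.01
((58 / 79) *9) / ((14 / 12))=3132 / 553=5.66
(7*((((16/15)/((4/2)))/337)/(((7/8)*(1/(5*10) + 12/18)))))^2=409600/1204853521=0.00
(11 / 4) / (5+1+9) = 11 / 60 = 0.18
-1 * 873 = -873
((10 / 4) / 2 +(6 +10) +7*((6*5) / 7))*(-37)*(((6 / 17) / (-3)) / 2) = 6993 / 68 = 102.84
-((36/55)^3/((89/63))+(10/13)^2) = -1977483932/2502446375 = -0.79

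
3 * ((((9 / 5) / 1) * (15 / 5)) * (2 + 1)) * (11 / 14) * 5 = 2673 / 14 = 190.93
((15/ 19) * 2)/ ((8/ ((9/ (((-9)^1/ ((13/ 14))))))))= -0.18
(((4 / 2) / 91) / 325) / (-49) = -2 / 1449175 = -0.00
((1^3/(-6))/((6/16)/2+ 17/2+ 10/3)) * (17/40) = -17/2885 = -0.01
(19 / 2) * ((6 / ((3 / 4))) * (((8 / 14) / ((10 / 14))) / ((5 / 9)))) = 2736 / 25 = 109.44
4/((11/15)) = 60/11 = 5.45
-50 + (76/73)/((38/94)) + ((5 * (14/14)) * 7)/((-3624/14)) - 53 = -13301657/132276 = -100.56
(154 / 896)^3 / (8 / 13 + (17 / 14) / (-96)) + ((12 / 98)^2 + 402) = 41636390398851 / 103567077376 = 402.02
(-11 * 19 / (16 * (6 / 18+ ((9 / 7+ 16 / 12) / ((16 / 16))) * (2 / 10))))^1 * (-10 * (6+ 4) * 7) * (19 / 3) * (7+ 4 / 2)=4864475 / 8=608059.38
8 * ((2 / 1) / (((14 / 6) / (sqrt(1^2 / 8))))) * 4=48 * sqrt(2) / 7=9.70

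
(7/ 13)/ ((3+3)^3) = 0.00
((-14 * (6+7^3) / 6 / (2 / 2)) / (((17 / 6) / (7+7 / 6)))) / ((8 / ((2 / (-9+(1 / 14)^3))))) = 82119002 / 1259445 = 65.20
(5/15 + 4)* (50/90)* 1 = 65/27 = 2.41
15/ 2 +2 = 19/ 2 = 9.50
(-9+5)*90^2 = -32400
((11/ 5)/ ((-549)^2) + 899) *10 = 2709595012/ 301401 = 8990.00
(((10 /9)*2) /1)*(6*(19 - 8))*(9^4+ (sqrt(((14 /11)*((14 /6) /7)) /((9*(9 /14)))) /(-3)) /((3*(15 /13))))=962280 - 1456*sqrt(33) /2187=962276.18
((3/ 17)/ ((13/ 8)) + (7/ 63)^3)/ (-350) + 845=6806852719/ 8055450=845.00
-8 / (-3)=8 / 3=2.67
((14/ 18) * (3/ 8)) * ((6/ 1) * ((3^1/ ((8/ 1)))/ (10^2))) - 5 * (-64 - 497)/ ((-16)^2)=70167/ 6400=10.96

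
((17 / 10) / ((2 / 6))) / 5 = 1.02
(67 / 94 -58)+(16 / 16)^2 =-5291 / 94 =-56.29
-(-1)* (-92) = -92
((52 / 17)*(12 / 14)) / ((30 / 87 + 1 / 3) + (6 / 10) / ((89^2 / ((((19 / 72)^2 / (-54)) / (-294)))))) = 1404395398748160 / 363257445455413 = 3.87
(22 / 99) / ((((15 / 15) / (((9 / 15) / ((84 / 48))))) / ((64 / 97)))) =512 / 10185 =0.05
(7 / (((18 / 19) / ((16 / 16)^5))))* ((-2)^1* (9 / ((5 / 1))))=-26.60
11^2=121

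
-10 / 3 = -3.33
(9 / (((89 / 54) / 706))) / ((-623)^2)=343116 / 34543481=0.01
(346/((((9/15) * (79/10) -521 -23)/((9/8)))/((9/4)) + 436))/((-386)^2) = 350325/33635251016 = 0.00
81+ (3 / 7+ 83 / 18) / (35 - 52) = 172867 / 2142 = 80.70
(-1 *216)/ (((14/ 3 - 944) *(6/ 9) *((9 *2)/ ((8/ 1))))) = 216/ 1409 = 0.15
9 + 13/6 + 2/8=137/12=11.42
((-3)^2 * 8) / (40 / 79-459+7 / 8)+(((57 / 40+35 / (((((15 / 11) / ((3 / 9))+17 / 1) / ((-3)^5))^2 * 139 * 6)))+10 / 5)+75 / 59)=286807644896781 / 28369460804480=10.11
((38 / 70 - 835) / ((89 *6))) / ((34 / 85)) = -14603 / 3738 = -3.91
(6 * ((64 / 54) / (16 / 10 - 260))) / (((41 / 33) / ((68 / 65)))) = -704 / 30381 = -0.02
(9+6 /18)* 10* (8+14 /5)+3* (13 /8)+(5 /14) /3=170183 /168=1012.99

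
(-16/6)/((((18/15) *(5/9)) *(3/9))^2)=-54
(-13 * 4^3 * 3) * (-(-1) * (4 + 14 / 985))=-9869184 / 985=-10019.48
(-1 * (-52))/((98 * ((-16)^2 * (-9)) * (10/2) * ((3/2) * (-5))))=13/2116800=0.00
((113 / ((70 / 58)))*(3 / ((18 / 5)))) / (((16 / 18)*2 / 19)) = 186789 / 224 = 833.88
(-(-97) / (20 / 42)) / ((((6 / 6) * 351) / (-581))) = -337.18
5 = 5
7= 7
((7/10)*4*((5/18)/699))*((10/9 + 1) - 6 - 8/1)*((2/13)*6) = -2996/245349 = -0.01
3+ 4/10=17/5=3.40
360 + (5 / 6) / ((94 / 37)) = 203225 / 564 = 360.33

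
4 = 4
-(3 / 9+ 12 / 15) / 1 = -17 / 15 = -1.13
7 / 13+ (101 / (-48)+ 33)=19615 / 624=31.43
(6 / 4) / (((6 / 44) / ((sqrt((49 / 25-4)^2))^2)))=28611 / 625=45.78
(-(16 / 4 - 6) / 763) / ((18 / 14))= 2 / 981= 0.00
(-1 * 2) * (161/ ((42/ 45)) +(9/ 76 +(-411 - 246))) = 36813/ 38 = 968.76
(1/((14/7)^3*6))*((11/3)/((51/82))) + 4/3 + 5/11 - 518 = -20845879/40392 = -516.09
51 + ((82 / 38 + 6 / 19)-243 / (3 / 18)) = -26686 / 19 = -1404.53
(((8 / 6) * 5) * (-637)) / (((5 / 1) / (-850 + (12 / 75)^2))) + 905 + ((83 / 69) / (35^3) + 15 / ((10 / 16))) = 10692167658538 / 14791875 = 722840.59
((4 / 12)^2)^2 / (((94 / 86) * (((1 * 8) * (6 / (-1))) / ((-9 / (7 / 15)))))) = 0.00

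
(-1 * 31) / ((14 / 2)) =-31 / 7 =-4.43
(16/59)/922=8/27199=0.00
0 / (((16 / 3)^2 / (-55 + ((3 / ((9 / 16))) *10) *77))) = 0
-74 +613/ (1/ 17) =10347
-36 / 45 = -4 / 5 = -0.80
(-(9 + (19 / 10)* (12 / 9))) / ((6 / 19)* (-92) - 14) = 3287 / 12270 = 0.27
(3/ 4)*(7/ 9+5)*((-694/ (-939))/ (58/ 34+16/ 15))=766870/ 663873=1.16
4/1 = 4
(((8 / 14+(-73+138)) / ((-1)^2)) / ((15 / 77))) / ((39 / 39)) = 1683 / 5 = 336.60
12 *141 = 1692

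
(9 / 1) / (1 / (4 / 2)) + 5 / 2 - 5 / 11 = 441 / 22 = 20.05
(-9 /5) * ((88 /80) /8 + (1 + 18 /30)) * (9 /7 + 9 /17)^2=-3647916 /354025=-10.30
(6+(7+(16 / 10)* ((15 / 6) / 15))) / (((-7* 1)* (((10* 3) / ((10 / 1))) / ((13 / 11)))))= -2587 / 3465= -0.75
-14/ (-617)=14/ 617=0.02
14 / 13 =1.08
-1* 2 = -2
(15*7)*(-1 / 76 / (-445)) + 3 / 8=0.38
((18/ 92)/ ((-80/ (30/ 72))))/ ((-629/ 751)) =0.00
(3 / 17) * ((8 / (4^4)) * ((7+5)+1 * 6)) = 27 / 272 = 0.10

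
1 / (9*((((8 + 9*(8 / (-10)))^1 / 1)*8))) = 5 / 288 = 0.02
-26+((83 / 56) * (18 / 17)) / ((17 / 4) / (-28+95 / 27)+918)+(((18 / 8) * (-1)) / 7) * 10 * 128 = -14035629535 / 32086803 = -437.43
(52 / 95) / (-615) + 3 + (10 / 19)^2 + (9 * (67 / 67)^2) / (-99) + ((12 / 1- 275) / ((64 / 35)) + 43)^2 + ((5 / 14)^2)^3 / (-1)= 10169.49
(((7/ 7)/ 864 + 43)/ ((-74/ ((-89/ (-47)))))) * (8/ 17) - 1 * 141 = -903677345/ 6385608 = -141.52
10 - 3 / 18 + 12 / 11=721 / 66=10.92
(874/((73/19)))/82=8303/2993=2.77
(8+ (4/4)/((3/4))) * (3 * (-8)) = -224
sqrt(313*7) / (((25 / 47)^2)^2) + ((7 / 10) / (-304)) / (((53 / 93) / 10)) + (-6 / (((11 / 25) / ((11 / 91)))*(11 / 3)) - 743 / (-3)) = 11959481063 / 48384336 + 4879681*sqrt(2191) / 390625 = 831.90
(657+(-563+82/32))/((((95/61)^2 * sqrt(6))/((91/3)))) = 493.02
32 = 32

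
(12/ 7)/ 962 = 6/ 3367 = 0.00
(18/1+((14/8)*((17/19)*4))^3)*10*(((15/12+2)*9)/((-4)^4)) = 1058043285/3511808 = 301.28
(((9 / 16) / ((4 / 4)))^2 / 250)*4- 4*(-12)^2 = -9215919 / 16000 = -575.99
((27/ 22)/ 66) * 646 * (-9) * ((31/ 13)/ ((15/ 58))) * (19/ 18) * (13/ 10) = -16551489/ 12100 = -1367.89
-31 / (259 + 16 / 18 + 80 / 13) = -3627 / 31127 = -0.12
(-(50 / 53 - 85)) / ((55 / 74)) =5994 / 53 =113.09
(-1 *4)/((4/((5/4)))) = -5/4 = -1.25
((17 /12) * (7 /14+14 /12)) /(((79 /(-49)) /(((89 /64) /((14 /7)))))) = -370685 /364032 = -1.02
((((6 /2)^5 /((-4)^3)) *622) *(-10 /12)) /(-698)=-125955 /44672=-2.82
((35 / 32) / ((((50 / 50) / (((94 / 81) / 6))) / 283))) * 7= 3258745 / 7776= 419.08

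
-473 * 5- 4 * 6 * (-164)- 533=1038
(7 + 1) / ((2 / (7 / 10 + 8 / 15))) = 74 / 15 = 4.93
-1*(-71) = 71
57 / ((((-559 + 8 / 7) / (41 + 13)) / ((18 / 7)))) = -55404 / 3905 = -14.19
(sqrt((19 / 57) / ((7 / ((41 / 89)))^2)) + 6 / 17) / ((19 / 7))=41* sqrt(3) / 5073 + 42 / 323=0.14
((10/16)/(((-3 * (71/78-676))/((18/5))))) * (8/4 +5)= 819/105314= 0.01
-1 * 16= -16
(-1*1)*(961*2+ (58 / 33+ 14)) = -63946 / 33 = -1937.76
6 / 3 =2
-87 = -87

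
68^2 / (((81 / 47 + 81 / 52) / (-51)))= -192117952 / 2673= -71873.53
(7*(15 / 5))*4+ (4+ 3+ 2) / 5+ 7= 464 / 5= 92.80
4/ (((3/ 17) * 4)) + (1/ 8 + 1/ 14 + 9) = 2497/ 168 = 14.86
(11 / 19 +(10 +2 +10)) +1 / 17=7312 / 323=22.64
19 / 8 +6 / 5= 143 / 40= 3.58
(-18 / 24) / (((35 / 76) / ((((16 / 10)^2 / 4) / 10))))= -456 / 4375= -0.10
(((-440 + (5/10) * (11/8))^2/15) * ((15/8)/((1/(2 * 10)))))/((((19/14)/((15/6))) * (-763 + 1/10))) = -14410328625/12369152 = -1165.02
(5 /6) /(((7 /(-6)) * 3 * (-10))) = 1 /42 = 0.02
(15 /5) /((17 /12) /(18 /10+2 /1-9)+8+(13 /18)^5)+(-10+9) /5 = 173816099 /973248305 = 0.18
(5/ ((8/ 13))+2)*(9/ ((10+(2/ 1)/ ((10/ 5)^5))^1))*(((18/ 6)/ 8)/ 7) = 2187/ 4508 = 0.49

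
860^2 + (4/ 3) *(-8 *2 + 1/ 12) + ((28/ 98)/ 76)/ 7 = 12393861167/ 16758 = 739578.78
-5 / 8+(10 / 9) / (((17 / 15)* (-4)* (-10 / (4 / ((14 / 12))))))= -515 / 952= -0.54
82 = 82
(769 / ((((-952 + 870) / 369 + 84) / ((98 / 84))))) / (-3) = -5383 / 1508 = -3.57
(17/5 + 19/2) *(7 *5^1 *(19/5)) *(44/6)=62909/5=12581.80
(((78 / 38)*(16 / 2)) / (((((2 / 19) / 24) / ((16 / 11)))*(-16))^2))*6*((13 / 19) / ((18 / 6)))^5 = 1235663104 / 47306523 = 26.12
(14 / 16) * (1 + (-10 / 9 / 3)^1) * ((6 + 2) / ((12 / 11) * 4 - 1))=1309 / 999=1.31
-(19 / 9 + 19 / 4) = -6.86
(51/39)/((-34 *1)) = -1/26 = -0.04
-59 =-59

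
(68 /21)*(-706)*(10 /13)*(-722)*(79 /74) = 13691401520 /10101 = 1355450.11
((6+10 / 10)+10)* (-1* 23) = -391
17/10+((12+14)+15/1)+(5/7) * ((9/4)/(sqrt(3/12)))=1607/35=45.91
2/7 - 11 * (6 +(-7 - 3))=310/7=44.29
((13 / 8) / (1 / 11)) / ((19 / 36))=1287 / 38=33.87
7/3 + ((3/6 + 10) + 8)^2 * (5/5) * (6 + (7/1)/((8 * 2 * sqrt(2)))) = 9583 * sqrt(2)/128 + 12335/6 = 2161.71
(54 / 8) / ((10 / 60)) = 40.50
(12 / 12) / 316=1 / 316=0.00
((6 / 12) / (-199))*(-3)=3 / 398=0.01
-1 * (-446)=446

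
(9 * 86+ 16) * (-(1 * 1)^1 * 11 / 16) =-4345 / 8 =-543.12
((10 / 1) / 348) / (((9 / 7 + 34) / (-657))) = -7665 / 14326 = -0.54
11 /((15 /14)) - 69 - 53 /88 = -78323 /1320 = -59.34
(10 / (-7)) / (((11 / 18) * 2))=-90 / 77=-1.17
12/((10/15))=18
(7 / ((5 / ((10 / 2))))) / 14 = 1 / 2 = 0.50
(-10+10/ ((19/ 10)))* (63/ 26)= -2835/ 247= -11.48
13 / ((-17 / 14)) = -182 / 17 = -10.71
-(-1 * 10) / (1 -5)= -2.50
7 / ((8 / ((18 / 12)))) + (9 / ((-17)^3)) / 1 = 103029 / 78608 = 1.31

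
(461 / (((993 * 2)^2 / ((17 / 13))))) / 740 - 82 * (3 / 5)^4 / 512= -1575099984649 / 75886331040000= -0.02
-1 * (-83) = 83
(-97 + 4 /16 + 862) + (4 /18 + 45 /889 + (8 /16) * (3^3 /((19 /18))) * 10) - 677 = 131598335 /608076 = 216.42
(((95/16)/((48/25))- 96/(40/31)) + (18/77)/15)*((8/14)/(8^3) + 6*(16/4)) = -8242127119/4816896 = -1711.09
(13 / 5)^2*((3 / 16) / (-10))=-507 / 4000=-0.13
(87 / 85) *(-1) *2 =-174 / 85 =-2.05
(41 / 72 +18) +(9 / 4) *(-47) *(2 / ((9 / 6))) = -8815 / 72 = -122.43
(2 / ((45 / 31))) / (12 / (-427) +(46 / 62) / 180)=-3282776 / 57139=-57.45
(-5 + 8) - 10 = -7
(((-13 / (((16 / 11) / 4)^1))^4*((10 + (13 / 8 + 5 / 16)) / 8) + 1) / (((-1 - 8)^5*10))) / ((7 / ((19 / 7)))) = -1517509072621 / 948109639680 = -1.60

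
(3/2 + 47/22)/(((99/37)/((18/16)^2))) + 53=52969/968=54.72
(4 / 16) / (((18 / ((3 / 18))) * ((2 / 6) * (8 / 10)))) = 0.01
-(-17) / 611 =17 / 611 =0.03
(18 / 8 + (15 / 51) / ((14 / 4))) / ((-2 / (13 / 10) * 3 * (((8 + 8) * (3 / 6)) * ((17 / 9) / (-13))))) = 0.44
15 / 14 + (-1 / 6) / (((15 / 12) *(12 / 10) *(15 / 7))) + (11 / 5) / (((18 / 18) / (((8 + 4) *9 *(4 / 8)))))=226459 / 1890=119.82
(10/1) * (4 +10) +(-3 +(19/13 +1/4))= 7213/52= 138.71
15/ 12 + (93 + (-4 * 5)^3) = -31623/ 4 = -7905.75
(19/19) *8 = 8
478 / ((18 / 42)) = 3346 / 3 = 1115.33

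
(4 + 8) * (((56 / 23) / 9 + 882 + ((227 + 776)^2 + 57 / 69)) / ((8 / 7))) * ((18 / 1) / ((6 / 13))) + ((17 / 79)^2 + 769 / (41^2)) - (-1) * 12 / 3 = 99491636586831958 / 241295783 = 412322318.07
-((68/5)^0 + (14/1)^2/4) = -50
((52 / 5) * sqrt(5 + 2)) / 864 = 13 * sqrt(7) / 1080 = 0.03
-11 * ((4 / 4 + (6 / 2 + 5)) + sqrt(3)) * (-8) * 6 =528 * sqrt(3) + 4752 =5666.52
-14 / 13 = -1.08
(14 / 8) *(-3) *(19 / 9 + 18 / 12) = -455 / 24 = -18.96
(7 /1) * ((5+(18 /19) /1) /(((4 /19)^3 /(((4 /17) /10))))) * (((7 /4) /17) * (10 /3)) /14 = 285551 /110976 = 2.57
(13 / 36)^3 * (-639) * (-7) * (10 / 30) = 1091909 / 15552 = 70.21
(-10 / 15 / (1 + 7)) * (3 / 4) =-1 / 16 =-0.06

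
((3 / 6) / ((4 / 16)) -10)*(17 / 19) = -136 / 19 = -7.16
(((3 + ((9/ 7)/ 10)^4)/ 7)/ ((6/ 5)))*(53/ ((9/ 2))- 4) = 24012187/ 8643600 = 2.78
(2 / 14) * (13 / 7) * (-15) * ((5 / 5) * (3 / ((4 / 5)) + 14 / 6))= -4745 / 196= -24.21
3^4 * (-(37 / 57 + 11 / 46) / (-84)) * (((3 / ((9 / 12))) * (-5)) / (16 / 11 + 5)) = -1152855 / 434378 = -2.65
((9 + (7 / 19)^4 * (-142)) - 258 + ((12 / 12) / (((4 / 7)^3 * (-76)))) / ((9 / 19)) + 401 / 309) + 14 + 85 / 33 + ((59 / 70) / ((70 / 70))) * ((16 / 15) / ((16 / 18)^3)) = -13848283505059649 / 59533969017600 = -232.61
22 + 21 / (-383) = 8405 / 383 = 21.95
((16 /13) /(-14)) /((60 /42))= -4 /65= -0.06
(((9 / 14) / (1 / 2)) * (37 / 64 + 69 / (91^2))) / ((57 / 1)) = 932439 / 70487872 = 0.01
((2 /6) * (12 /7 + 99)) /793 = 235 /5551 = 0.04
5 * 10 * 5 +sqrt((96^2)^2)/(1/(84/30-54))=-2358046/5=-471609.20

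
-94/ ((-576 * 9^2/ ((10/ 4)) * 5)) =47/ 46656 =0.00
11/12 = 0.92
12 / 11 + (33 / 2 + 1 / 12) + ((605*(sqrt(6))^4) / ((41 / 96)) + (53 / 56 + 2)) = 3865508627 / 75768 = 51017.69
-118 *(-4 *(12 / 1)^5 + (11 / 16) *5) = 939586387 / 8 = 117448298.38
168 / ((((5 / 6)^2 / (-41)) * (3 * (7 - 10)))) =27552 / 25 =1102.08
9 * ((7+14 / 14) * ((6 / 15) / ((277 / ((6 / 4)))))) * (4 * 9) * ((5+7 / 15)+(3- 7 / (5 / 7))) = -10368 / 1385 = -7.49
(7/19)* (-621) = -4347/19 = -228.79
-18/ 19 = -0.95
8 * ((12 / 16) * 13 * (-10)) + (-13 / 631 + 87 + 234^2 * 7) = 382598.98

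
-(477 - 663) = 186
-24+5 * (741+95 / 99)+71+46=376477 / 99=3802.80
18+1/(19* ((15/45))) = 345/19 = 18.16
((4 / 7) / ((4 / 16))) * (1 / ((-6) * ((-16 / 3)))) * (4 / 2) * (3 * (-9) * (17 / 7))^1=-459 / 49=-9.37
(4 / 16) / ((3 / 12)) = 1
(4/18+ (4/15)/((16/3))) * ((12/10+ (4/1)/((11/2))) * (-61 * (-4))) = 316834/2475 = 128.01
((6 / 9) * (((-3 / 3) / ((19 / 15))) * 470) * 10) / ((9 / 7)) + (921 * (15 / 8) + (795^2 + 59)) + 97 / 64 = 6915386803 / 10944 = 631888.41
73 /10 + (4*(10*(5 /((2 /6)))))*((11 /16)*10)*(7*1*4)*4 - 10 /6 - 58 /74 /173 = 88718940899 /192030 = 462005.63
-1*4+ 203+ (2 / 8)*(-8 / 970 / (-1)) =96516 / 485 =199.00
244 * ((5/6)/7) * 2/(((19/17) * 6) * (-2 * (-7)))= 5185/8379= 0.62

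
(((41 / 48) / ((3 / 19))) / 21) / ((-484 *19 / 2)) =-41 / 731808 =-0.00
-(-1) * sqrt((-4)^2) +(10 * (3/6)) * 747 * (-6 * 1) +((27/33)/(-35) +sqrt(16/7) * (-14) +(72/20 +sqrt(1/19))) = -8624933/385-8 * sqrt(7) +sqrt(19)/19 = -22423.36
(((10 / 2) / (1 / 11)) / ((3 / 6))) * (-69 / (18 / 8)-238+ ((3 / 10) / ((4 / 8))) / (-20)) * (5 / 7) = -886699 / 42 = -21111.88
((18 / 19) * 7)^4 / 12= 21003948 / 130321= 161.17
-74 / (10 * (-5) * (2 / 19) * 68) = 703 / 3400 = 0.21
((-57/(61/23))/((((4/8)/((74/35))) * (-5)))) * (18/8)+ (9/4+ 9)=2226627/42700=52.15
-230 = -230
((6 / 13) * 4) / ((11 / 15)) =360 / 143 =2.52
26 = 26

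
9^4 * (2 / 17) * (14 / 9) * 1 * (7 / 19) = 142884 / 323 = 442.37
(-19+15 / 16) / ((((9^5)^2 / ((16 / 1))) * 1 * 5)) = -289 / 17433922005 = -0.00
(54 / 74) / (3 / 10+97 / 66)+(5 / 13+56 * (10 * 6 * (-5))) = -2359481665 / 140452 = -16799.20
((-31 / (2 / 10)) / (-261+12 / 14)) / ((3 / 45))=5425 / 607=8.94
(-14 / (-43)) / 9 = 14 / 387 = 0.04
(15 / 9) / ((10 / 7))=7 / 6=1.17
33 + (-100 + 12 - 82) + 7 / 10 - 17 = -1533 / 10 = -153.30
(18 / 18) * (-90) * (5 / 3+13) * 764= -1008480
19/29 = 0.66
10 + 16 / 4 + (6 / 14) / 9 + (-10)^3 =-20705 / 21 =-985.95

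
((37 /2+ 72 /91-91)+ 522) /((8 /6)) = 245859 /728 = 337.72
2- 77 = -75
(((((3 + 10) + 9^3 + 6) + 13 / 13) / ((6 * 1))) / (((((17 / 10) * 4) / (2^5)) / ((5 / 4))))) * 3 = 37450 / 17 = 2202.94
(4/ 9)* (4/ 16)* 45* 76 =380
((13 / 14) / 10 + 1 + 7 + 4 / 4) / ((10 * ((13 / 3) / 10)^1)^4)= 103113 / 3998540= 0.03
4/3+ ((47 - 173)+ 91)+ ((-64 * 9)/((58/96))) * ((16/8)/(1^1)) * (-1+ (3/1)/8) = 100751/87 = 1158.06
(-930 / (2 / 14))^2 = 42380100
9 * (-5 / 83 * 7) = -315 / 83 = -3.80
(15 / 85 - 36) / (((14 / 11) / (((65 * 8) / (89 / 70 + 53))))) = -600600 / 2227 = -269.69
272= 272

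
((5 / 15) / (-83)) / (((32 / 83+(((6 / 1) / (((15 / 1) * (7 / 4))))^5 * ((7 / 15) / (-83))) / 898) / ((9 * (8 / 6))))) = -50533546875 / 404268370904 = -0.13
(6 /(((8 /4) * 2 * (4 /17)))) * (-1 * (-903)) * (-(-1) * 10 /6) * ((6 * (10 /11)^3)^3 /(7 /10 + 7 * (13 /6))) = 130612500000000 /2357947691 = 55392.45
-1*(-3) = 3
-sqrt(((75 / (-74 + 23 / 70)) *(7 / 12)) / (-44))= -35 *sqrt(63030) / 75636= -0.12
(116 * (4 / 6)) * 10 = 773.33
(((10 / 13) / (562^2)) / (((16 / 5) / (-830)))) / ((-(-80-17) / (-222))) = 1151625 / 796558568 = 0.00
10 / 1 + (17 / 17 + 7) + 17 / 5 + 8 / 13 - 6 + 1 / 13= 16.09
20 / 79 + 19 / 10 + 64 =52261 / 790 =66.15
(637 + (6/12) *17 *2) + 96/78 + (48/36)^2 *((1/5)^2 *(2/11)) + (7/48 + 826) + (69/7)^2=39819310019/25225200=1578.55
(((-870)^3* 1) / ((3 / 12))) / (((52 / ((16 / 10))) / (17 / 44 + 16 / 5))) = -41564709360 / 143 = -290662303.22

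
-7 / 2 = -3.50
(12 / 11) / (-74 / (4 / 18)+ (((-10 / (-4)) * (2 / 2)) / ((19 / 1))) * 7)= -456 / 138809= -0.00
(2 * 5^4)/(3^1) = 1250/3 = 416.67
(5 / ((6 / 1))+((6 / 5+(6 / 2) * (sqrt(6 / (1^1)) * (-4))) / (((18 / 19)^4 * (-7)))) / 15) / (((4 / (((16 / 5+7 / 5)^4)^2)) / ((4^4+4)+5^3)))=112261225040857211 * sqrt(6) / 41006250000+6481484580126702289 / 410062500000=22511962.87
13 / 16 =0.81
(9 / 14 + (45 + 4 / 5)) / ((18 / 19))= 61769 / 1260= 49.02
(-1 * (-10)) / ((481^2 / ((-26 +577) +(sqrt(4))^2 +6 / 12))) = 5555 / 231361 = 0.02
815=815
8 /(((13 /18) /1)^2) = 2592 /169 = 15.34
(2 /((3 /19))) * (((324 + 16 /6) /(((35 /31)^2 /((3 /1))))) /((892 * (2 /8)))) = 146072 /3345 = 43.67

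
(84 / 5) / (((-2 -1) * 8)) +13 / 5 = 19 / 10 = 1.90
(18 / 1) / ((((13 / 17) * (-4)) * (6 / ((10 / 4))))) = -255 / 104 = -2.45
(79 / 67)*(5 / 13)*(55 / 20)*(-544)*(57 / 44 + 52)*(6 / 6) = -470050 / 13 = -36157.69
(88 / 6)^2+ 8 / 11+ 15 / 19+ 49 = 499646 / 1881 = 265.63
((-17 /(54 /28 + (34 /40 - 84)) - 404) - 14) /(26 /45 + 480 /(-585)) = 1389579165 /807341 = 1721.18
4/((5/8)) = 32/5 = 6.40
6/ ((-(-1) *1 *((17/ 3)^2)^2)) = 486/ 83521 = 0.01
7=7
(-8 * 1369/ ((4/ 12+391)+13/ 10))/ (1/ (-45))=14785200/ 11779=1255.22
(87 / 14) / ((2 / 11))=957 / 28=34.18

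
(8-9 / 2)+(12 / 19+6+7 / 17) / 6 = 4529 / 969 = 4.67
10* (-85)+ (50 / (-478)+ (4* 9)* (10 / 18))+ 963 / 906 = -59838571 / 72178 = -829.04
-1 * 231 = -231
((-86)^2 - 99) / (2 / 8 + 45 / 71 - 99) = -2072348 / 27865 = -74.37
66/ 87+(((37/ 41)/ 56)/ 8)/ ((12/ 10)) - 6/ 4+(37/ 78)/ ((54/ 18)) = -72491309/ 124645248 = -0.58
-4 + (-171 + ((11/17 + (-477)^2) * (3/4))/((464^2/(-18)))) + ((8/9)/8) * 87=-986015017/5490048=-179.60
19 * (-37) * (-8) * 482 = 2710768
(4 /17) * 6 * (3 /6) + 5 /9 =193 /153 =1.26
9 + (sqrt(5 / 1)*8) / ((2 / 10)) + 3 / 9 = 28 / 3 + 40*sqrt(5) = 98.78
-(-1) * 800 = 800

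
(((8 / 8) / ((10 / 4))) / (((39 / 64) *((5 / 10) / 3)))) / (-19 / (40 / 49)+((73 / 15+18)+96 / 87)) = 178176 / 31447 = 5.67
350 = 350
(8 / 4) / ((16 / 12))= 3 / 2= 1.50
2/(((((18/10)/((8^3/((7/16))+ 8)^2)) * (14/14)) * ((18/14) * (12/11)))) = 1870811360/1701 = 1099830.31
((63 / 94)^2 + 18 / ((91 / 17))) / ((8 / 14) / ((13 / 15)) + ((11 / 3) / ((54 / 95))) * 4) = 49652919 / 344692360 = 0.14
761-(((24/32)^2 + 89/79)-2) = 962297/1264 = 761.31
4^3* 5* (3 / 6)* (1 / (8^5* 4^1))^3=0.00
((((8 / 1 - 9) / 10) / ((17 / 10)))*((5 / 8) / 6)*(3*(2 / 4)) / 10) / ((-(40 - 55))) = -1 / 16320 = -0.00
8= 8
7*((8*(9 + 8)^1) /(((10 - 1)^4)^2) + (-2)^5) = -9642464552 /43046721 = -224.00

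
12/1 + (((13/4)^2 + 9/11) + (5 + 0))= 28.38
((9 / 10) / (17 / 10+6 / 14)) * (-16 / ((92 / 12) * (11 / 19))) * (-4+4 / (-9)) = 255360 / 37697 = 6.77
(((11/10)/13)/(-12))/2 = -11/3120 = -0.00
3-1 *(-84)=87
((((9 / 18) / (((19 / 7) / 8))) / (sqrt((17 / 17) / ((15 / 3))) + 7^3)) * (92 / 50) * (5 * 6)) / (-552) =-2401 / 5588318 + 7 * sqrt(5) / 27941590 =-0.00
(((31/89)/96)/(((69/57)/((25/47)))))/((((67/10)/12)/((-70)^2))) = 90190625/6446003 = 13.99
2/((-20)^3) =-0.00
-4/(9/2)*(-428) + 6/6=3433/9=381.44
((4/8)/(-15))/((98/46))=-23/1470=-0.02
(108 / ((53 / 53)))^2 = 11664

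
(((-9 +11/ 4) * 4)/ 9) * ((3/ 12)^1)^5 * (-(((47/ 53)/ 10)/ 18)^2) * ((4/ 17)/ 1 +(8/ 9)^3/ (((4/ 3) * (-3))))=408665/ 103947886891008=0.00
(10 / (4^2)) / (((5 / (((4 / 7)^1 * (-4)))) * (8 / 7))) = -1 / 4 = -0.25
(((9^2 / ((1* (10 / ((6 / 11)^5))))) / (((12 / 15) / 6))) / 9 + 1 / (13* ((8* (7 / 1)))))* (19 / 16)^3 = 263195708585 / 480236044288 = 0.55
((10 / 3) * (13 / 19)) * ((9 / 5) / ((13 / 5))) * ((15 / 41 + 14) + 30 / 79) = 1432830 / 61541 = 23.28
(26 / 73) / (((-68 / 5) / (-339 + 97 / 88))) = 1932775 / 218416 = 8.85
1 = 1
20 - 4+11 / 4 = 18.75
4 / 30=2 / 15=0.13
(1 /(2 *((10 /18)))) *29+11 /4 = 577 /20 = 28.85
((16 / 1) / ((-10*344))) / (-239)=1 / 51385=0.00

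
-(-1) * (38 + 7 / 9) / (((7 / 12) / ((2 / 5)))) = 2792 / 105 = 26.59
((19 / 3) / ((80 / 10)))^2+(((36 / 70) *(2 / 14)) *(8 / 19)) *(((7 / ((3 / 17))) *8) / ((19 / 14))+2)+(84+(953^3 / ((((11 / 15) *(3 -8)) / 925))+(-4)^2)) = -122359433847322320329 / 560387520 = -218347892271.62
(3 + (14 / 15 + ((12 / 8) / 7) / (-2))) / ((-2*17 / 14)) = -1.58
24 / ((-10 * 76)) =-3 / 95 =-0.03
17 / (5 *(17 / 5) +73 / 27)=459 / 532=0.86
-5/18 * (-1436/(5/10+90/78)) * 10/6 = 466700/1161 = 401.98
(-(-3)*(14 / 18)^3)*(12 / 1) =1372 / 81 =16.94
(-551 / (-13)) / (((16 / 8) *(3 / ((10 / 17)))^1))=2755 / 663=4.16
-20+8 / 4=-18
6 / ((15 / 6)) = 12 / 5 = 2.40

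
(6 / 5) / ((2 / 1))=3 / 5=0.60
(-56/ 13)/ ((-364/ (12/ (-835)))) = -24/ 141115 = -0.00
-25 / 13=-1.92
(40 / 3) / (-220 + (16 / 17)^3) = -49130 / 807573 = -0.06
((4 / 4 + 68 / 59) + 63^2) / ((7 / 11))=2577278 / 413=6240.38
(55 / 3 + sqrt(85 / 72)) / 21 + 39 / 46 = sqrt(170) / 252 + 4987 / 2898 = 1.77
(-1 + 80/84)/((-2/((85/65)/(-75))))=-17/40950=-0.00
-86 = -86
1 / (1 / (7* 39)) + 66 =339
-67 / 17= -3.94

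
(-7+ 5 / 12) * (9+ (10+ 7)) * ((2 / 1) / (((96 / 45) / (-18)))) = 46215 / 16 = 2888.44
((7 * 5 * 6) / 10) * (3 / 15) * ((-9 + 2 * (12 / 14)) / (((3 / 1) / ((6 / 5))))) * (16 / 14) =-2448 / 175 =-13.99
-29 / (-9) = 29 / 9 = 3.22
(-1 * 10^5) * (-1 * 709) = 70900000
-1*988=-988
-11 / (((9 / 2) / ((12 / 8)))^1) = -11 / 3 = -3.67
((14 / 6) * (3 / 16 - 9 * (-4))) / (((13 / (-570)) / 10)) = -1925175 / 52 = -37022.60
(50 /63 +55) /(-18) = -3515 /1134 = -3.10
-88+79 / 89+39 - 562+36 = -51096 / 89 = -574.11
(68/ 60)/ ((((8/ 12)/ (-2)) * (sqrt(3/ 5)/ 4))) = -68 * sqrt(15)/ 15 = -17.56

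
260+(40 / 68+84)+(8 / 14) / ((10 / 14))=29358 / 85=345.39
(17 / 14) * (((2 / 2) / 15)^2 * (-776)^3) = -3971952896 / 1575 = -2521874.85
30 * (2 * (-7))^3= -82320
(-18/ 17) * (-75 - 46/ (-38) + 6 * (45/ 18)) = 20106/ 323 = 62.25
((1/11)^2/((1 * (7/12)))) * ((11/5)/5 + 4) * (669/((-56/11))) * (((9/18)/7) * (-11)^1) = 222777/34300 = 6.49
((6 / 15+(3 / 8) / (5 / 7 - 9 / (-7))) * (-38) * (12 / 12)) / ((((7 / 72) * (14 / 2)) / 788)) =-6333156 / 245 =-25849.62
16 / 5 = 3.20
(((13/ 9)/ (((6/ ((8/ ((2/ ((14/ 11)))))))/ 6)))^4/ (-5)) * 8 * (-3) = 2247064322048/ 160099335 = 14035.44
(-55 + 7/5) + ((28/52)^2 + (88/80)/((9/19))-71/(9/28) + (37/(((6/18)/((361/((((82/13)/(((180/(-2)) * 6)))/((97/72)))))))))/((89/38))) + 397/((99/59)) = -120473019541285/61051419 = -1973304.17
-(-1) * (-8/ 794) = -4/ 397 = -0.01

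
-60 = -60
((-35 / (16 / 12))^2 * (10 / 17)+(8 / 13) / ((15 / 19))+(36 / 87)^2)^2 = 82109484775186557649 / 497438083022400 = 165064.73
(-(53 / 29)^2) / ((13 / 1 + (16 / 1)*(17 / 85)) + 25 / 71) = -997195 / 4941716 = -0.20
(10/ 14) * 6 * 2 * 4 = 240/ 7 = 34.29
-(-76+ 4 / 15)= 1136 / 15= 75.73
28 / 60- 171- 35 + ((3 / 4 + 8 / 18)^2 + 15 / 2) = -1274011 / 6480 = -196.61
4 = 4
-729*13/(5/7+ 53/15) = -995085/446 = -2231.13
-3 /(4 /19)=-57 /4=-14.25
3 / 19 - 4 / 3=-67 / 57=-1.18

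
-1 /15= -0.07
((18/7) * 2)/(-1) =-36/7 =-5.14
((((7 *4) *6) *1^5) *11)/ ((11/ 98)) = 16464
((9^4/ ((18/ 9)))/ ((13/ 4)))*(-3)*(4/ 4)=-39366/ 13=-3028.15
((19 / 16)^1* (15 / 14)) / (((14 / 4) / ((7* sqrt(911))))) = 285* sqrt(911) / 112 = 76.80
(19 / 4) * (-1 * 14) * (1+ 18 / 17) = -4655 / 34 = -136.91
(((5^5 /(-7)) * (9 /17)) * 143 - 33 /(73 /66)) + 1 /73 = -293855938 /8687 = -33827.09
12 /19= 0.63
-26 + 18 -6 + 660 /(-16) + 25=-121 /4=-30.25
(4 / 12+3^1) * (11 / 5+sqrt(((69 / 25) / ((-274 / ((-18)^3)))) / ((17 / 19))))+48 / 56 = 172 / 21+36 * sqrt(3053319) / 2329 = 35.20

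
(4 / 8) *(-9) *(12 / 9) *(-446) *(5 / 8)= 3345 / 2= 1672.50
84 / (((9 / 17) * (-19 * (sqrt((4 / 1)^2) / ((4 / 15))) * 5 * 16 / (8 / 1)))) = -238 / 4275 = -0.06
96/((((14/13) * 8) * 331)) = 78/2317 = 0.03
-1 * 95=-95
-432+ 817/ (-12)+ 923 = 422.92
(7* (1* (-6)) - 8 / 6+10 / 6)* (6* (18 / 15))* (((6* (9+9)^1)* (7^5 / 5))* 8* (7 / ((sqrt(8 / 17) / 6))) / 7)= -1306912320* sqrt(34)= -7620542868.70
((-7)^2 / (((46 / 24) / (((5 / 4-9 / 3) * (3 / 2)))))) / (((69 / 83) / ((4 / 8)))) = -85407 / 2116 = -40.36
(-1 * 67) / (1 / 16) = -1072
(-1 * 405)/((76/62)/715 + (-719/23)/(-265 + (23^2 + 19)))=58430153925/15689293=3724.21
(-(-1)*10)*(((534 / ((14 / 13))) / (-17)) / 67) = -34710 / 7973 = -4.35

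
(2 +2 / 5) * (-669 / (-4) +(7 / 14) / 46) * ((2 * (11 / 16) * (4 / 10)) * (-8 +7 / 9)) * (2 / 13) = -84634 / 345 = -245.32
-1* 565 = -565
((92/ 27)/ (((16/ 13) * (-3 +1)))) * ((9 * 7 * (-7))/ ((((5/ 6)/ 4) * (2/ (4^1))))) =29302/ 5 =5860.40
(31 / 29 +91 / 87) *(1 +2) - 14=-222 / 29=-7.66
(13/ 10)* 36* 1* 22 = 5148/ 5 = 1029.60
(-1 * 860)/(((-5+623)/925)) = -397750/309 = -1287.22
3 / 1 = 3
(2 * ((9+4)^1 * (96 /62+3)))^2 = 13439556 /961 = 13984.97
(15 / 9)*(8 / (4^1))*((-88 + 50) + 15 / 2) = -305 / 3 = -101.67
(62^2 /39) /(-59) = -1.67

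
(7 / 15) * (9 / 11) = 21 / 55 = 0.38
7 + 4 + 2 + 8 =21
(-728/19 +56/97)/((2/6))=-208656/1843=-113.22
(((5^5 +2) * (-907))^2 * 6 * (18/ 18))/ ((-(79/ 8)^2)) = -3088883728788864/ 6241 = -494934101712.68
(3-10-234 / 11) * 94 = -29234 / 11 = -2657.64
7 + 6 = 13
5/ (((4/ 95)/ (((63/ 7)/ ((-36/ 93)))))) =-44175/ 16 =-2760.94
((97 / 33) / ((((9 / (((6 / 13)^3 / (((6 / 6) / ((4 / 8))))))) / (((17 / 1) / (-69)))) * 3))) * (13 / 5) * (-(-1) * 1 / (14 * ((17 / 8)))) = -1552 / 13468455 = -0.00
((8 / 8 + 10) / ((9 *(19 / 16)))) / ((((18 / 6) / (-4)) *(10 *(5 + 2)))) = -352 / 17955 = -0.02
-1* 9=-9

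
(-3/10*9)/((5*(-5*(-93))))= -9/7750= -0.00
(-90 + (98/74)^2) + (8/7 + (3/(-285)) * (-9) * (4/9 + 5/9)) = -79211298/910385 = -87.01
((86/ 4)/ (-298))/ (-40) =43/ 23840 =0.00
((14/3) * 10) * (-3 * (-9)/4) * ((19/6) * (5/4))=9975/8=1246.88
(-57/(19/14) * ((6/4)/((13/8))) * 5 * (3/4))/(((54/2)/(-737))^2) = -38021830/351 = -108324.30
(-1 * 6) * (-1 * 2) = 12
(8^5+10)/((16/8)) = 16389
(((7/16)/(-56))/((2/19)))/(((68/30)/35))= -9975/8704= -1.15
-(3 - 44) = 41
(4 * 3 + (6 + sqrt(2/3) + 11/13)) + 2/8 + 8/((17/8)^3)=sqrt(6)/3 + 5091601/255476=20.75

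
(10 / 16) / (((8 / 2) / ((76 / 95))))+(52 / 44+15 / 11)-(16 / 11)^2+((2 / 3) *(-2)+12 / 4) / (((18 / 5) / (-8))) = -82301 / 26136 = -3.15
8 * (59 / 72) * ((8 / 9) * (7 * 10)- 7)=362.01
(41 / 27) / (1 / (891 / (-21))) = -451 / 7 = -64.43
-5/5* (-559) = 559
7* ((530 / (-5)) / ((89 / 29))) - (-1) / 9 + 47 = -194.66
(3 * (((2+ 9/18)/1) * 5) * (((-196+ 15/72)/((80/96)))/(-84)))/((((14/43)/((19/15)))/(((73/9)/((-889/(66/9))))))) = -27.30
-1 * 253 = -253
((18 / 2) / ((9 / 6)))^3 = 216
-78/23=-3.39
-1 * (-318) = 318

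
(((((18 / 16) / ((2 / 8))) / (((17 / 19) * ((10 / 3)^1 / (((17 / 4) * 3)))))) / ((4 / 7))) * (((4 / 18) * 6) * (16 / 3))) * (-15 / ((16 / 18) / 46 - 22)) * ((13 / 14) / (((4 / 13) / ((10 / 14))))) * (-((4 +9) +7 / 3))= -5399.85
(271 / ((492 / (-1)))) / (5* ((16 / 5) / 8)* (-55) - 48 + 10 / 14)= 1897 / 541692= 0.00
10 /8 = 5 /4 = 1.25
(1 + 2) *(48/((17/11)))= 1584/17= 93.18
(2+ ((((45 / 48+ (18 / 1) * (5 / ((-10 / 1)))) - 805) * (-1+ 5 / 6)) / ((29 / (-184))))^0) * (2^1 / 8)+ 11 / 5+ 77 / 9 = 2071 / 180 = 11.51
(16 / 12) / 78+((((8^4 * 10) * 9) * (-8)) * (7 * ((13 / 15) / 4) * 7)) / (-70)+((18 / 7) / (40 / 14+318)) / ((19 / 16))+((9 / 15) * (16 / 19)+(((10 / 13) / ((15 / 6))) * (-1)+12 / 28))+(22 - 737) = 39018959965984 / 87375015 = 446568.85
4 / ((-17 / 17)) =-4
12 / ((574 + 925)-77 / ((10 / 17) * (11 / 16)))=20 / 2181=0.01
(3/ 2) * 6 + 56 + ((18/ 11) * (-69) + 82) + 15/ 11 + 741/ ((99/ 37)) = 10309/ 33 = 312.39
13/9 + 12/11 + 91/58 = 23567/5742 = 4.10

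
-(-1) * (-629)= -629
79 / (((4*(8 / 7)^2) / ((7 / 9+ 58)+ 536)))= 20721463 / 2304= 8993.69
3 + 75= 78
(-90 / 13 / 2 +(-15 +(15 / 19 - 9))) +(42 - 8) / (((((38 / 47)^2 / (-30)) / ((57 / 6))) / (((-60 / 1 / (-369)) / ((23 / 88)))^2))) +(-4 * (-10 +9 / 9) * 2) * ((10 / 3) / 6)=-3771753392876 / 658933509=-5724.03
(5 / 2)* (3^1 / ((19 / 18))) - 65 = -1100 / 19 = -57.89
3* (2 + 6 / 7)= 60 / 7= 8.57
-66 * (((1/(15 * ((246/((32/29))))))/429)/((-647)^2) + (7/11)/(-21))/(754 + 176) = 291169769069/135393942624525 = 0.00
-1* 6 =-6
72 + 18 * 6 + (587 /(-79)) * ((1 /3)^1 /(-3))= 180.83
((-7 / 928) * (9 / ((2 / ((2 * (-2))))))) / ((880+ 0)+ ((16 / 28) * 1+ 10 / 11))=4851 / 31493536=0.00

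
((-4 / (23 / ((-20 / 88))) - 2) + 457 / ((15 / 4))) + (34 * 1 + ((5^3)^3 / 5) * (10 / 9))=4943158472 / 11385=434181.68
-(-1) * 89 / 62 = 89 / 62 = 1.44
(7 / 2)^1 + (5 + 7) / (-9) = 13 / 6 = 2.17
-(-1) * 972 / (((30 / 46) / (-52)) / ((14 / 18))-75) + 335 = 67418047 / 209345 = 322.04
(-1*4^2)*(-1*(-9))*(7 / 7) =-144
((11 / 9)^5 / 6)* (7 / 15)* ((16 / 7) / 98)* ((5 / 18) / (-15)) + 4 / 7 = 2008524878 / 3515482215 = 0.57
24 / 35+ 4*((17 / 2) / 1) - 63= -991 / 35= -28.31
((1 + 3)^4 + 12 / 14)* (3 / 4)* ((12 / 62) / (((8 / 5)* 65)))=261 / 728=0.36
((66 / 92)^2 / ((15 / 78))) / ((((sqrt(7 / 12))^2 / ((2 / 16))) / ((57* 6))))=7262541 / 37030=196.13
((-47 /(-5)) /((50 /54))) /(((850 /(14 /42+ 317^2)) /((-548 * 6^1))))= -209644464816 /53125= -3946248.75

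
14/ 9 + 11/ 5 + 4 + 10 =17.76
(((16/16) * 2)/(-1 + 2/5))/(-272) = 5/408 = 0.01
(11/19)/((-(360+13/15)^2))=-2475/556710811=-0.00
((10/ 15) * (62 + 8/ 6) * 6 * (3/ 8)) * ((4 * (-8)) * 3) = -9120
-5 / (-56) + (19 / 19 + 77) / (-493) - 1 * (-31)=853945 / 27608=30.93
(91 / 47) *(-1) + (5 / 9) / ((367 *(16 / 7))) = -4807523 / 2483856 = -1.94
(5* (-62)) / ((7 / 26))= -8060 / 7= -1151.43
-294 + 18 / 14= -2049 / 7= -292.71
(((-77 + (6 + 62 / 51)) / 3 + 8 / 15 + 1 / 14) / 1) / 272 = -242653 / 2913120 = -0.08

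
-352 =-352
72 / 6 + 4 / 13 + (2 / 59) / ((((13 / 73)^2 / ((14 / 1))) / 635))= 94872340 / 9971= 9514.83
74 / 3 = 24.67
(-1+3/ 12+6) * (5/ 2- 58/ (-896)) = 3447/ 256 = 13.46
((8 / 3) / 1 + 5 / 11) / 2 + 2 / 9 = 353 / 198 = 1.78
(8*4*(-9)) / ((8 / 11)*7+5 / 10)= -51.51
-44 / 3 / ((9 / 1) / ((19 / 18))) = -418 / 243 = -1.72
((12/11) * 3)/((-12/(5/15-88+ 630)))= -1627/11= -147.91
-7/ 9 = -0.78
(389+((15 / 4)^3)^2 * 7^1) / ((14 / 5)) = 406638595 / 57344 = 7091.21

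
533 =533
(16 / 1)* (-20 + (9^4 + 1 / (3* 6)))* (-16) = -1674510.22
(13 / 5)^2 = 169 / 25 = 6.76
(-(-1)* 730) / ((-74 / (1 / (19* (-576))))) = 365 / 404928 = 0.00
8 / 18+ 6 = 58 / 9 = 6.44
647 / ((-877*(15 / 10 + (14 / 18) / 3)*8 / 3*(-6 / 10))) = 17469 / 66652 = 0.26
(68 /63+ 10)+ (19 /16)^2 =201431 /16128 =12.49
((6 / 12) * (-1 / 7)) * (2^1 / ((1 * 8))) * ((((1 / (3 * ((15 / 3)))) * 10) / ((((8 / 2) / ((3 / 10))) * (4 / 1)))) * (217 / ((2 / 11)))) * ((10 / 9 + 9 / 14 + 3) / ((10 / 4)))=-204259 / 403200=-0.51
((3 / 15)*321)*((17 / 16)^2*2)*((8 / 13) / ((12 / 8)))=30923 / 520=59.47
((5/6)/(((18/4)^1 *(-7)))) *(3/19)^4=-15/912247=-0.00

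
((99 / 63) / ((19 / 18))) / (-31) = -198 / 4123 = -0.05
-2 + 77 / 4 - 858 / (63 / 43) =-47743 / 84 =-568.37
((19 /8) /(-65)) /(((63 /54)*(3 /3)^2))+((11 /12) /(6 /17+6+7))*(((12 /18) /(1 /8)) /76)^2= -124755073 /4026875580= -0.03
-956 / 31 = -30.84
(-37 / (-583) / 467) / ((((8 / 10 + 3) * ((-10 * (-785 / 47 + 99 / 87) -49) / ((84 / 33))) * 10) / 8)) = 5648272 / 8270956204797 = 0.00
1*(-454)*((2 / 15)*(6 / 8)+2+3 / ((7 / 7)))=-11577 / 5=-2315.40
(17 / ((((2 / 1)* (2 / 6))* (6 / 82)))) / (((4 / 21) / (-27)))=-49399.88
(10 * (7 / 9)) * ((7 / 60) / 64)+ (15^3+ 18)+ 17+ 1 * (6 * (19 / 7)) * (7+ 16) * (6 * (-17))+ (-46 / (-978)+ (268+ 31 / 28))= -136150643771 / 3943296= -34527.12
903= 903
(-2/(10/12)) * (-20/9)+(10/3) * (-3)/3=2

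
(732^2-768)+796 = 535852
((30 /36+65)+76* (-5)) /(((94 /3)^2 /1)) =-5655 /17672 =-0.32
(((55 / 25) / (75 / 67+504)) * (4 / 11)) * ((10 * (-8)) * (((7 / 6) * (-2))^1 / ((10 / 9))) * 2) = 30016 / 56405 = 0.53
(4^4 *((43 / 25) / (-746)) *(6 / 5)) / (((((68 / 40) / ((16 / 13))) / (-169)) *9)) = 4579328 / 475575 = 9.63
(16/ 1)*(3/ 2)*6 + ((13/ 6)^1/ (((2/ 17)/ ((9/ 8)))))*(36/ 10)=218.59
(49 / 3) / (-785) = -49 / 2355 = -0.02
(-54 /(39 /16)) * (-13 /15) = 96 /5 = 19.20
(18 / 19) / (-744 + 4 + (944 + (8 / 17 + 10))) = 153 / 34637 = 0.00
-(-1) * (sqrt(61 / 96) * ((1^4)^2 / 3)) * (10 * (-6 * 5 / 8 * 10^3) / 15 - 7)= -2507 * sqrt(366) / 72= -666.14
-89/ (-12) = 89/ 12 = 7.42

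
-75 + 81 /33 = -798 /11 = -72.55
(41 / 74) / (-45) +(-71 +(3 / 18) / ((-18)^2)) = -25538683 / 359640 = -71.01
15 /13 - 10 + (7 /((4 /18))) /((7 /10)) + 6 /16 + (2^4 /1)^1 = 5463 /104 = 52.53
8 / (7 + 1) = 1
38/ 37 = 1.03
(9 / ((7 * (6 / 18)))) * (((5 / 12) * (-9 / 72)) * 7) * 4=-45 / 8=-5.62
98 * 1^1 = 98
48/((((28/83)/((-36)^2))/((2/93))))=860544/217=3965.64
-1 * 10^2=-100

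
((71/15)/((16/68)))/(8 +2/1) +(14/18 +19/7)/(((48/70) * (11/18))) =2069/200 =10.34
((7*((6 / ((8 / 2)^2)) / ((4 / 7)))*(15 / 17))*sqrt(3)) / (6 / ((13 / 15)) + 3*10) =1911*sqrt(3) / 17408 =0.19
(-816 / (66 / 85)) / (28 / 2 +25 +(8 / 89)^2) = -91566760 / 3398813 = -26.94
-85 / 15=-17 / 3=-5.67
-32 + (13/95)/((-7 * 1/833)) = -4587/95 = -48.28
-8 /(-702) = 4 /351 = 0.01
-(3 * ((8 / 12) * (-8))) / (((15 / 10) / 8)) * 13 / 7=3328 / 21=158.48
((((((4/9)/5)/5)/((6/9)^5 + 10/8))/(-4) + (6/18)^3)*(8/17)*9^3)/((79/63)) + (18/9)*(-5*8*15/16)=-2964634203/45091225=-65.75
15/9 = 5/3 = 1.67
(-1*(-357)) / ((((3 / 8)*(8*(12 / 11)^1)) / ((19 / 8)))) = 24871 / 96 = 259.07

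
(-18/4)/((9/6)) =-3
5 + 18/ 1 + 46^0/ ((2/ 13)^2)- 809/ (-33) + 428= 68345/ 132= 517.77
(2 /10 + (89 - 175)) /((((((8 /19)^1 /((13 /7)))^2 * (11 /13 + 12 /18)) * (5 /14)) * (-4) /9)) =9186674211 /1321600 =6951.18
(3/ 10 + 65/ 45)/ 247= 157/ 22230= 0.01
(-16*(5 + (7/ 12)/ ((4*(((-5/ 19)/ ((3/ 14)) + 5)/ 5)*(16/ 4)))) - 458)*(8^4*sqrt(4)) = -189786112/ 43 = -4413630.51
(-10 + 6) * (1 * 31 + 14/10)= -129.60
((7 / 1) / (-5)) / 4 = -7 / 20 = -0.35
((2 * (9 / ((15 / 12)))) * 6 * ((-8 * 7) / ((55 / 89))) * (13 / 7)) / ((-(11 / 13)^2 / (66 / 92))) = 1013643072 / 69575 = 14569.07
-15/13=-1.15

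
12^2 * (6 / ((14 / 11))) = 4752 / 7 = 678.86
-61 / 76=-0.80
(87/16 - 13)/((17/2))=-121/136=-0.89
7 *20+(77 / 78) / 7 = 10931 / 78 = 140.14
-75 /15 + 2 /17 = -83 /17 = -4.88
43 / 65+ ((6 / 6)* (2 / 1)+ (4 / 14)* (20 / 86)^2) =2252139 / 841295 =2.68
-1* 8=-8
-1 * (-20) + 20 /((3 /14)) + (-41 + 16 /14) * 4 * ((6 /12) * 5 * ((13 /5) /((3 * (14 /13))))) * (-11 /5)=601961 /735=818.99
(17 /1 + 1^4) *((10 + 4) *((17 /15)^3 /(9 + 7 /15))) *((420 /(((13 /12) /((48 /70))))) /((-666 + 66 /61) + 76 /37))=-15.54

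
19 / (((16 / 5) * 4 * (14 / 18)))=855 / 448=1.91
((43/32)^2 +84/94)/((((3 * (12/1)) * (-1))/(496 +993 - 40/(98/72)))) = -9291364631/84897792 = -109.44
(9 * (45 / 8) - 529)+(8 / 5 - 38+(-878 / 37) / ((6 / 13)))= -2513881 / 4440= -566.19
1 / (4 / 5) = 5 / 4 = 1.25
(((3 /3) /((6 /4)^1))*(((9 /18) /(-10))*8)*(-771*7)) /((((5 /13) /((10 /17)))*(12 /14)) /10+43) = 1309672 /39181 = 33.43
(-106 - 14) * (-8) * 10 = 9600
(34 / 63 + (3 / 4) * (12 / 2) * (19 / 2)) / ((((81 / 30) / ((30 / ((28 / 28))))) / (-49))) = -1909075 / 81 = -23568.83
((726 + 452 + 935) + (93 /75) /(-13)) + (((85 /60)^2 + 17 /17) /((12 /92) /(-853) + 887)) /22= 302857865017579 /143337205440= 2112.90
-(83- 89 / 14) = -76.64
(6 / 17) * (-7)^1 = -42 / 17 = -2.47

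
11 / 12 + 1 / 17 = 199 / 204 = 0.98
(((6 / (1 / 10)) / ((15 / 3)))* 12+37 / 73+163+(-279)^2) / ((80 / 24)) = 17114523 / 730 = 23444.55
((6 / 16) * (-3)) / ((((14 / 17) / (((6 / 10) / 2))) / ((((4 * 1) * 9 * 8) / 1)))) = -118.03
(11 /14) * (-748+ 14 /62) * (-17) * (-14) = -4334847 /31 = -139833.77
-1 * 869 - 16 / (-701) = -609153 / 701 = -868.98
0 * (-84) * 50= 0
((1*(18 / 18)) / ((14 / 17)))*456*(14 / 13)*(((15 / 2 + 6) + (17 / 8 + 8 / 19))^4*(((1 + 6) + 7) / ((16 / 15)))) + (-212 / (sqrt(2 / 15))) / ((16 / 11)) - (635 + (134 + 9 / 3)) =189498610668387851 / 365228032 - 583*sqrt(30) / 8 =518849727.52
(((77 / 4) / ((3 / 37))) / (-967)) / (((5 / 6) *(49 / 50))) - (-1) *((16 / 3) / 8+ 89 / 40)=2104643 / 812280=2.59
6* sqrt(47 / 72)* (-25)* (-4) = 50* sqrt(94) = 484.77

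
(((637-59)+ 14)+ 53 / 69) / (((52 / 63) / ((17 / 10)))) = 14601657 / 11960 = 1220.87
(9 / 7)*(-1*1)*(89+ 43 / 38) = -30825 / 266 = -115.88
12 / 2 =6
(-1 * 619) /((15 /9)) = -1857 /5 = -371.40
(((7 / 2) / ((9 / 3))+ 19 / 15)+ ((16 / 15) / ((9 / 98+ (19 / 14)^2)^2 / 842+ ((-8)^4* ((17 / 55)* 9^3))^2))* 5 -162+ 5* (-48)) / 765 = -333032241279798010976371417 / 637614910934469351565398450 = -0.52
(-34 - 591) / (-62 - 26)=7.10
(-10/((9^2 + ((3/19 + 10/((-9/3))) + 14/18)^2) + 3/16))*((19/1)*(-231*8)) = 164273598720/40673659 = 4038.82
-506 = -506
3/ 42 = 1/ 14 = 0.07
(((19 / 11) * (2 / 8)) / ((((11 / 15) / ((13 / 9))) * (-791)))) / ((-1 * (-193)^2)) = 1235 / 42781668468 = 0.00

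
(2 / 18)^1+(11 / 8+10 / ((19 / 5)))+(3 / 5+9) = 93829 / 6840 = 13.72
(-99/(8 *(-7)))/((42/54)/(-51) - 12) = -45441/308840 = -0.15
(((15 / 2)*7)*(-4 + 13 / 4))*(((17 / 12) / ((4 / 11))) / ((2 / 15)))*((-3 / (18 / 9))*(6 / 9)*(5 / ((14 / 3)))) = 631125 / 512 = 1232.67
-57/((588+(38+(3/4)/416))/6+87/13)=-0.51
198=198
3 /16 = 0.19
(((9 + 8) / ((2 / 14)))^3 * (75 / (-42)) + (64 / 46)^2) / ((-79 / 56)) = 2133111.29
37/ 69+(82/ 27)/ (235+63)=50560/ 92529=0.55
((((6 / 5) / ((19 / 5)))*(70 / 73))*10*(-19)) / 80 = -105 / 146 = -0.72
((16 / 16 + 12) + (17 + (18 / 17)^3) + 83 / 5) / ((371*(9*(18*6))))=1173889 / 8858433780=0.00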